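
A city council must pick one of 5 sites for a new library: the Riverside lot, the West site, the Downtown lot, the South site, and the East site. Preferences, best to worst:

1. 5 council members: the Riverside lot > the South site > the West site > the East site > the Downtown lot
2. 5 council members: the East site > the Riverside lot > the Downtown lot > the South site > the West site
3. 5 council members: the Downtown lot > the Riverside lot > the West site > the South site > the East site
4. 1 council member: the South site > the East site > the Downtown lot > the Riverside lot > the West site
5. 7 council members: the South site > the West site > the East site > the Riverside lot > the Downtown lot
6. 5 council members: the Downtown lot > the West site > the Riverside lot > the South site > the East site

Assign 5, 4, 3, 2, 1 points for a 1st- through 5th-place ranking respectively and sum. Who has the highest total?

the Riverside lot: 5·5 + 5·4 + 5·4 + 1·2 + 7·2 + 5·3 = 96
the West site: 5·3 + 5·1 + 5·3 + 1·1 + 7·4 + 5·4 = 84
the Downtown lot: 5·1 + 5·3 + 5·5 + 1·3 + 7·1 + 5·5 = 80
the South site: 5·4 + 5·2 + 5·2 + 1·5 + 7·5 + 5·2 = 90
the East site: 5·2 + 5·5 + 5·1 + 1·4 + 7·3 + 5·1 = 70
the Riverside lot has the highest Borda score (96).

the Riverside lot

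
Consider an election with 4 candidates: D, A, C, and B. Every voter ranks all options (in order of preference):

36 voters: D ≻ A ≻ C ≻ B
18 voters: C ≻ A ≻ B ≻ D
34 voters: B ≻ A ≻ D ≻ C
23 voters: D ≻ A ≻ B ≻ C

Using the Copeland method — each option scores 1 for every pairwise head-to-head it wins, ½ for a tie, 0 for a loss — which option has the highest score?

D

D: beats A, C, and B → score 3.
A: beats C and B; loses to D → score 2.
C: loses to D, A, and B → score 0.
B: beats C; loses to D and A → score 1.
D has the best pairwise record.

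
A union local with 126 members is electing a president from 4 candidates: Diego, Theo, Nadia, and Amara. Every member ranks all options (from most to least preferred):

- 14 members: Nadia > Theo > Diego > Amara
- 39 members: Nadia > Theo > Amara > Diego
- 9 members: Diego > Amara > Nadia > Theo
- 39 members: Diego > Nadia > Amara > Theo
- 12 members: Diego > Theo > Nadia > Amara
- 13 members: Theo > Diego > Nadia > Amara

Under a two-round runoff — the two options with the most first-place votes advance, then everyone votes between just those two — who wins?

Diego

Round 1 first-place votes: Diego 60, Theo 13, Nadia 53, Amara 0.
Diego and Nadia advance.
Runoff: Diego is preferred to Nadia by 73 voters; Nadia by 53.
Diego wins the runoff.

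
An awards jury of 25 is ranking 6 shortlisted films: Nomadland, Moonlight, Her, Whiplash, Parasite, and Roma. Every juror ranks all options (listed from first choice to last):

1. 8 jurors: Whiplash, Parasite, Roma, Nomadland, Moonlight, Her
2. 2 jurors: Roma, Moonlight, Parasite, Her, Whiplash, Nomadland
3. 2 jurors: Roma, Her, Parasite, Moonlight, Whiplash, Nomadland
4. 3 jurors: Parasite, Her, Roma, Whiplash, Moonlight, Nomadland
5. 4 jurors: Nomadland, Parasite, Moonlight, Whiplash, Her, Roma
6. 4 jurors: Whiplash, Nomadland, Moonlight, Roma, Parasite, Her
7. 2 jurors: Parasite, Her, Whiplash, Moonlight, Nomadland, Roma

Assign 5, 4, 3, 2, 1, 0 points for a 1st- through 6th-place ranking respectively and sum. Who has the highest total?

Nomadland: 8·2 + 2·0 + 2·0 + 3·0 + 4·5 + 4·4 + 2·1 = 54
Moonlight: 8·1 + 2·4 + 2·2 + 3·1 + 4·3 + 4·3 + 2·2 = 51
Her: 8·0 + 2·2 + 2·4 + 3·4 + 4·1 + 4·0 + 2·4 = 36
Whiplash: 8·5 + 2·1 + 2·1 + 3·2 + 4·2 + 4·5 + 2·3 = 84
Parasite: 8·4 + 2·3 + 2·3 + 3·5 + 4·4 + 4·1 + 2·5 = 89
Roma: 8·3 + 2·5 + 2·5 + 3·3 + 4·0 + 4·2 + 2·0 = 61
Parasite has the highest Borda score (89).

Parasite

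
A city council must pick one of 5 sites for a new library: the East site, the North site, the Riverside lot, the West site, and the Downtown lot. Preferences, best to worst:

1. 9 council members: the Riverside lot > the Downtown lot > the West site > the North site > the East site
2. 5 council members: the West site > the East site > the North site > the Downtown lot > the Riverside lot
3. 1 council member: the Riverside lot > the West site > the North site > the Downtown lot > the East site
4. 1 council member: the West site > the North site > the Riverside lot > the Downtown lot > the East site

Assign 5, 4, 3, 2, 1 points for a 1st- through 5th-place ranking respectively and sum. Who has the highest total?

the West site

the East site: 9·1 + 5·4 + 1·1 + 1·1 = 31
the North site: 9·2 + 5·3 + 1·3 + 1·4 = 40
the Riverside lot: 9·5 + 5·1 + 1·5 + 1·3 = 58
the West site: 9·3 + 5·5 + 1·4 + 1·5 = 61
the Downtown lot: 9·4 + 5·2 + 1·2 + 1·2 = 50
the West site has the highest Borda score (61).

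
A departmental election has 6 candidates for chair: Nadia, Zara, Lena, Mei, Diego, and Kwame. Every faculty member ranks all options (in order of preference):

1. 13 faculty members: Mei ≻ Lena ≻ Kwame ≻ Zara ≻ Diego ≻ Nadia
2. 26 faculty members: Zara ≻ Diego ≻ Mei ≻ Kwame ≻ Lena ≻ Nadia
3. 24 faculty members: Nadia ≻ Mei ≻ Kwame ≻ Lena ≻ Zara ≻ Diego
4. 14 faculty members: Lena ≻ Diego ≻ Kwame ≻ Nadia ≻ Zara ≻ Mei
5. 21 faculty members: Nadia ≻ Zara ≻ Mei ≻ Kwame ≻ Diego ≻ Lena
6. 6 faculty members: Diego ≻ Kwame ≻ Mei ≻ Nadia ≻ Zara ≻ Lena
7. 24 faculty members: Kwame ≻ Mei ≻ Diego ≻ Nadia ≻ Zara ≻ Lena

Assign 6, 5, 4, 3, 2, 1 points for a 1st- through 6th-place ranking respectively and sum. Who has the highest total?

Mei

Nadia: 13·1 + 26·1 + 24·6 + 14·3 + 21·6 + 6·3 + 24·3 = 441
Zara: 13·3 + 26·6 + 24·2 + 14·2 + 21·5 + 6·2 + 24·2 = 436
Lena: 13·5 + 26·2 + 24·3 + 14·6 + 21·1 + 6·1 + 24·1 = 324
Mei: 13·6 + 26·4 + 24·5 + 14·1 + 21·4 + 6·4 + 24·5 = 544
Diego: 13·2 + 26·5 + 24·1 + 14·5 + 21·2 + 6·6 + 24·4 = 424
Kwame: 13·4 + 26·3 + 24·4 + 14·4 + 21·3 + 6·5 + 24·6 = 519
Mei has the highest Borda score (544).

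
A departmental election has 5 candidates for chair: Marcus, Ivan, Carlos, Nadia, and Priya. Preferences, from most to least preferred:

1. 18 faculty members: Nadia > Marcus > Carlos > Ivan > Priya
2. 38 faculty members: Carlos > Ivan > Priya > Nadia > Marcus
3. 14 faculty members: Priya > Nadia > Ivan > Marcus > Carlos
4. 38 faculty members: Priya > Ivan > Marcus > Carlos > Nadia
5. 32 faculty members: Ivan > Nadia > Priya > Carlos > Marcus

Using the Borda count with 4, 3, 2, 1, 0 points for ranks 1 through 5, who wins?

Ivan

Marcus: 18·3 + 38·0 + 14·1 + 38·2 + 32·0 = 144
Ivan: 18·1 + 38·3 + 14·2 + 38·3 + 32·4 = 402
Carlos: 18·2 + 38·4 + 14·0 + 38·1 + 32·1 = 258
Nadia: 18·4 + 38·1 + 14·3 + 38·0 + 32·3 = 248
Priya: 18·0 + 38·2 + 14·4 + 38·4 + 32·2 = 348
Ivan has the highest Borda score (402).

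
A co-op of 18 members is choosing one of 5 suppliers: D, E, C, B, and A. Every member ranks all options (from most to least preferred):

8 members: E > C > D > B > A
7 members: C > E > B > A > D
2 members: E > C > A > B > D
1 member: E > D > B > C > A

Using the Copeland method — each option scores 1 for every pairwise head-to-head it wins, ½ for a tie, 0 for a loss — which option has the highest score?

E

D: ties B and A; loses to E and C → score 1.
E: beats D, C, B, and A → score 4.
C: beats D, B, and A; loses to E → score 3.
B: beats A; ties D; loses to E and C → score 1.5.
A: ties D; loses to E, C, and B → score 0.5.
E has the best pairwise record.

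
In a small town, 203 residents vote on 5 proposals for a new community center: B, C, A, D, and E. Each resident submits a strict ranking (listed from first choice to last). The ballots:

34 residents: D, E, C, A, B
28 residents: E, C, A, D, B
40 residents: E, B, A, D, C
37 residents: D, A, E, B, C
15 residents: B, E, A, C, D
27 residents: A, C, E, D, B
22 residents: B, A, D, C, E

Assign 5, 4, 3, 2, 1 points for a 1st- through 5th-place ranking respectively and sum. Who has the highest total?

E

B: 34·1 + 28·1 + 40·4 + 37·2 + 15·5 + 27·1 + 22·5 = 508
C: 34·3 + 28·4 + 40·1 + 37·1 + 15·2 + 27·4 + 22·2 = 473
A: 34·2 + 28·3 + 40·3 + 37·4 + 15·3 + 27·5 + 22·4 = 688
D: 34·5 + 28·2 + 40·2 + 37·5 + 15·1 + 27·2 + 22·3 = 626
E: 34·4 + 28·5 + 40·5 + 37·3 + 15·4 + 27·3 + 22·1 = 750
E has the highest Borda score (750).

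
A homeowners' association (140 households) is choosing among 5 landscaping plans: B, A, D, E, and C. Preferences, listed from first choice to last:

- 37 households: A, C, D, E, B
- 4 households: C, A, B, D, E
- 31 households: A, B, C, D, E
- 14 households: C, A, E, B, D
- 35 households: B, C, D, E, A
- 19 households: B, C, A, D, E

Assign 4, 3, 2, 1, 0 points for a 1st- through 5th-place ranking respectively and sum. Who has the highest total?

B: 37·0 + 4·2 + 31·3 + 14·1 + 35·4 + 19·4 = 331
A: 37·4 + 4·3 + 31·4 + 14·3 + 35·0 + 19·2 = 364
D: 37·2 + 4·1 + 31·1 + 14·0 + 35·2 + 19·1 = 198
E: 37·1 + 4·0 + 31·0 + 14·2 + 35·1 + 19·0 = 100
C: 37·3 + 4·4 + 31·2 + 14·4 + 35·3 + 19·3 = 407
C has the highest Borda score (407).

C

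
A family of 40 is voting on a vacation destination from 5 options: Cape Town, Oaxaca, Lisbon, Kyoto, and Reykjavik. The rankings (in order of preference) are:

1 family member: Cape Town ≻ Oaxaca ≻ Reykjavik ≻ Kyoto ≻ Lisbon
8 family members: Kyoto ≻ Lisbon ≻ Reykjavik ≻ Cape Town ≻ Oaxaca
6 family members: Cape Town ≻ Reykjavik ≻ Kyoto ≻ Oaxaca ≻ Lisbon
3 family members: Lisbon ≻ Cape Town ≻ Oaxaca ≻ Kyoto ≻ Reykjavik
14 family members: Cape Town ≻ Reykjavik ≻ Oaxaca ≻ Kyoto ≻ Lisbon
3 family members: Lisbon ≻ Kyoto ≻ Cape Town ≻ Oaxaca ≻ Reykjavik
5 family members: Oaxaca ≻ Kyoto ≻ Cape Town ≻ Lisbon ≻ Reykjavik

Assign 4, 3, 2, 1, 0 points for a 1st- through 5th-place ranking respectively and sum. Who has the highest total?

Cape Town

Cape Town: 1·4 + 8·1 + 6·4 + 3·3 + 14·4 + 3·2 + 5·2 = 117
Oaxaca: 1·3 + 8·0 + 6·1 + 3·2 + 14·2 + 3·1 + 5·4 = 66
Lisbon: 1·0 + 8·3 + 6·0 + 3·4 + 14·0 + 3·4 + 5·1 = 53
Kyoto: 1·1 + 8·4 + 6·2 + 3·1 + 14·1 + 3·3 + 5·3 = 86
Reykjavik: 1·2 + 8·2 + 6·3 + 3·0 + 14·3 + 3·0 + 5·0 = 78
Cape Town has the highest Borda score (117).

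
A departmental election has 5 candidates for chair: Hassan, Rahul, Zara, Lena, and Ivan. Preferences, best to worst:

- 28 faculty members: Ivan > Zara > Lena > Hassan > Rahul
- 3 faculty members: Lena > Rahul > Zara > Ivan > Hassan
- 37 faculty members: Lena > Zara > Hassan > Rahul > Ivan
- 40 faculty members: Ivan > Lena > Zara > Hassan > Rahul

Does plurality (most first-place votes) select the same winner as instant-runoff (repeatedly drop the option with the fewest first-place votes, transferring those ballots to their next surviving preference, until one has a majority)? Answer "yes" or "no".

yes

Plurality — first-place votes: Hassan 0, Rahul 0, Zara 0, Lena 40, Ivan 68. Winner: Ivan.
Instant-runoff — R1 Hassan 0, Rahul 0, Zara 0, Lena 40, Ivan 68 (Ivan winner). Winner: Ivan.
The two methods agree.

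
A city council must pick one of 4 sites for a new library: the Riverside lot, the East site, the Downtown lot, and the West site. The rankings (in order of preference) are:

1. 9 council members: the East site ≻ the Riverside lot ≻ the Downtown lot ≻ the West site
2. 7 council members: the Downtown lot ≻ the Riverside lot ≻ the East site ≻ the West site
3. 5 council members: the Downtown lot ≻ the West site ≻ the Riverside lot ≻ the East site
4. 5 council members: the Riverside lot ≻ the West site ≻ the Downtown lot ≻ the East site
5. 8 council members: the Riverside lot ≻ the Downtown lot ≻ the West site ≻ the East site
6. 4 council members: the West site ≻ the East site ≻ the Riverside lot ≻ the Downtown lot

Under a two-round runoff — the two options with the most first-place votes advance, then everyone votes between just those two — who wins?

the Riverside lot

Round 1 first-place votes: the Riverside lot 13, the East site 9, the Downtown lot 12, the West site 4.
the Riverside lot and the Downtown lot advance.
Runoff: the Riverside lot is preferred to the Downtown lot by 26 voters; the Downtown lot by 12.
the Riverside lot wins the runoff.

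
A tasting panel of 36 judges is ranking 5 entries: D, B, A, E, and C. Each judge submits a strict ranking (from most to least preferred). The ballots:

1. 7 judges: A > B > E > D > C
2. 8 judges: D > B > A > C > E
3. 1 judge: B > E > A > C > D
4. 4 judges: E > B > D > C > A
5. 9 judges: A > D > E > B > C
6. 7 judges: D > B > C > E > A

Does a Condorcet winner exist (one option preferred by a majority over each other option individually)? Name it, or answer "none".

D

D vs B: 24–12 for D.
D vs A: 19–17 for D.
D vs E: 24–12 for D.
D vs C: 35–1 for D.
D beats every other option head-to-head.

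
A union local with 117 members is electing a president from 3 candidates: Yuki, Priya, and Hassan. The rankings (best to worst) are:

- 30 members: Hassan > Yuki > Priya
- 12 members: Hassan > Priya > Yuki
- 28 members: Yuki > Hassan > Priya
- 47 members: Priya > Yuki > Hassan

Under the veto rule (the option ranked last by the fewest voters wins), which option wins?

Last-place votes: Yuki 12, Priya 58, Hassan 47.
Yuki is ranked last by the fewest voters, so Yuki wins.

Yuki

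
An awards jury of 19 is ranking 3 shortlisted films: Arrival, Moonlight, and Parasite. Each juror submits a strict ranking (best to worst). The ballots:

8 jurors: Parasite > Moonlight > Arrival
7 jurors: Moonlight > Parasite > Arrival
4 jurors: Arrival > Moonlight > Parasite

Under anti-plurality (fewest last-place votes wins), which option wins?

Last-place votes: Arrival 15, Moonlight 0, Parasite 4.
Moonlight is ranked last by the fewest voters, so Moonlight wins.

Moonlight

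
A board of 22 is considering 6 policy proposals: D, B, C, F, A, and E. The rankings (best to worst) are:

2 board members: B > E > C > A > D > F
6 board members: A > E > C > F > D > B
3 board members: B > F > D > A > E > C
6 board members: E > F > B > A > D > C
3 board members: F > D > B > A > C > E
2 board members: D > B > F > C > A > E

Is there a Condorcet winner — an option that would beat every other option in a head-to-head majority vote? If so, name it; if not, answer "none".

none

Checking pairwise contests:
F beats D 18–4.
F beats B 15–7.
D beats C 14–8.
E beats F 14–8.
B beats A 16–6.
A beats E 14–8.
Every option loses at least one head-to-head, so there is no Condorcet winner.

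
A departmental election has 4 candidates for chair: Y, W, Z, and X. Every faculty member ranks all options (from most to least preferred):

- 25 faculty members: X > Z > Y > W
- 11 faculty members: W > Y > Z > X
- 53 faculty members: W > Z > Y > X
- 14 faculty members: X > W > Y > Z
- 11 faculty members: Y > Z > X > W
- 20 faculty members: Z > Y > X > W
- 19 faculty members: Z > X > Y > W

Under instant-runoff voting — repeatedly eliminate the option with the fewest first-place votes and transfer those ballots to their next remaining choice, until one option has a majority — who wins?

Round 1: Y 11, W 64, Z 39, X 39. Eliminate Y.
Round 2: W 64, Z 50, X 39. Eliminate X.
Round 3: W 78, Z 75. W has a majority.

W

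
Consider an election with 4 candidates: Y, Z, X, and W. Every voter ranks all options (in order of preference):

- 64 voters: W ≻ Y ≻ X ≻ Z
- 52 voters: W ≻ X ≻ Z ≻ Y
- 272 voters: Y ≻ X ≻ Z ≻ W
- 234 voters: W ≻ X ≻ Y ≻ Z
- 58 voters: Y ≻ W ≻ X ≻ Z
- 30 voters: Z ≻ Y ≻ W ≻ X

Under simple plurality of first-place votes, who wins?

First-place votes: Y 330, Z 30, X 0, W 350.
W has the most first-place votes.

W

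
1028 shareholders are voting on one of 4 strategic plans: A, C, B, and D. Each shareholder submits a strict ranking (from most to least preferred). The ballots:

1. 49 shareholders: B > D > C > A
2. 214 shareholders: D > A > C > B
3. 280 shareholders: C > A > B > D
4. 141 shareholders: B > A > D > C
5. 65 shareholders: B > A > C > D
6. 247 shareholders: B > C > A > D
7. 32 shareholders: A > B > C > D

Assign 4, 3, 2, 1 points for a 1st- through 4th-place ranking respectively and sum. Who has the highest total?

A: 49·1 + 214·3 + 280·3 + 141·3 + 65·3 + 247·2 + 32·4 = 2771
C: 49·2 + 214·2 + 280·4 + 141·1 + 65·2 + 247·3 + 32·2 = 2722
B: 49·4 + 214·1 + 280·2 + 141·4 + 65·4 + 247·4 + 32·3 = 2878
D: 49·3 + 214·4 + 280·1 + 141·2 + 65·1 + 247·1 + 32·1 = 1909
B has the highest Borda score (2878).

B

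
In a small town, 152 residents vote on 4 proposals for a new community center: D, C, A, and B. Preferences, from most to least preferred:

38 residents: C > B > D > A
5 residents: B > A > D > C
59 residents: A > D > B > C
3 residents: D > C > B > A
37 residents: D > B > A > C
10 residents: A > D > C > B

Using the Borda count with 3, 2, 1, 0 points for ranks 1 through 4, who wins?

D: 38·1 + 5·1 + 59·2 + 3·3 + 37·3 + 10·2 = 301
C: 38·3 + 5·0 + 59·0 + 3·2 + 37·0 + 10·1 = 130
A: 38·0 + 5·2 + 59·3 + 3·0 + 37·1 + 10·3 = 254
B: 38·2 + 5·3 + 59·1 + 3·1 + 37·2 + 10·0 = 227
D has the highest Borda score (301).

D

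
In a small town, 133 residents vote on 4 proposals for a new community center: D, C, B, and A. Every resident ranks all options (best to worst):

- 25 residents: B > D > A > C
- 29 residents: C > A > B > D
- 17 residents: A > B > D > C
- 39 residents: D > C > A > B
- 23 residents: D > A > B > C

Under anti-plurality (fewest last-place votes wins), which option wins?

Last-place votes: D 29, C 65, B 39, A 0.
A is ranked last by the fewest voters, so A wins.

A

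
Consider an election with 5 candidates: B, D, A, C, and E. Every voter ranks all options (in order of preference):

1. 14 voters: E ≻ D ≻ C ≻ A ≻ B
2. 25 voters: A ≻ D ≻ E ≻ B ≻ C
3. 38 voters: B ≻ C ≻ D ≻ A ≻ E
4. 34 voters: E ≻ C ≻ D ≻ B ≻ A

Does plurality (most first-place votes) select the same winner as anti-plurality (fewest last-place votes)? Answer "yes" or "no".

Plurality — first-place votes: B 38, D 0, A 25, C 0, E 48. Winner: E.
Anti-plurality — last-place votes: B 14, D 0, A 34, C 25, E 38. Winner: D.
The two methods disagree.

no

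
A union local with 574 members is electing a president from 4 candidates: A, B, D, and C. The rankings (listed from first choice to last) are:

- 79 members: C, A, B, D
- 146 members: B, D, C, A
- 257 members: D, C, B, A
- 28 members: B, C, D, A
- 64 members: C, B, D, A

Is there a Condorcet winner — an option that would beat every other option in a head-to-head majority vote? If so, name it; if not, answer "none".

Checking pairwise contests:
B beats A 495–79.
C beats B 400–174.
B beats D 317–257.
D beats C 403–171.
Every option loses at least one head-to-head, so there is no Condorcet winner.

none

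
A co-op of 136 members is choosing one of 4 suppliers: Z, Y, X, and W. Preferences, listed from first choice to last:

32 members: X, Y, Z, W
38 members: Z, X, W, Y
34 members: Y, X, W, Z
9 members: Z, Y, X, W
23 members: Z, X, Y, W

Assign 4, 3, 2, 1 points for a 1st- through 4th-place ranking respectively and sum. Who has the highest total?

X

Z: 32·2 + 38·4 + 34·1 + 9·4 + 23·4 = 378
Y: 32·3 + 38·1 + 34·4 + 9·3 + 23·2 = 343
X: 32·4 + 38·3 + 34·3 + 9·2 + 23·3 = 431
W: 32·1 + 38·2 + 34·2 + 9·1 + 23·1 = 208
X has the highest Borda score (431).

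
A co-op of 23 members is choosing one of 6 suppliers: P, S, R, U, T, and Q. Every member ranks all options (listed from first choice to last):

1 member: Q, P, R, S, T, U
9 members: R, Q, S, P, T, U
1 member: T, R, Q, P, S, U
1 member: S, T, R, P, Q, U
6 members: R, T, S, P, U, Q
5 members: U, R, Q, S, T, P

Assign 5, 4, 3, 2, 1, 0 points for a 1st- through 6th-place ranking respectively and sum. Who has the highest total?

P: 1·4 + 9·2 + 1·2 + 1·2 + 6·2 + 5·0 = 38
S: 1·2 + 9·3 + 1·1 + 1·5 + 6·3 + 5·2 = 63
R: 1·3 + 9·5 + 1·4 + 1·3 + 6·5 + 5·4 = 105
U: 1·0 + 9·0 + 1·0 + 1·0 + 6·1 + 5·5 = 31
T: 1·1 + 9·1 + 1·5 + 1·4 + 6·4 + 5·1 = 48
Q: 1·5 + 9·4 + 1·3 + 1·1 + 6·0 + 5·3 = 60
R has the highest Borda score (105).

R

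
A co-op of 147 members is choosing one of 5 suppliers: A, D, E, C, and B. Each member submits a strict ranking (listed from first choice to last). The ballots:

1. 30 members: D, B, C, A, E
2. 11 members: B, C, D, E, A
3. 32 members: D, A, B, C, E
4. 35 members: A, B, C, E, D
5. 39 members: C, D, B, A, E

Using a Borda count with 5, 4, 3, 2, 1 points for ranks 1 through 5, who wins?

A: 30·2 + 11·1 + 32·4 + 35·5 + 39·2 = 452
D: 30·5 + 11·3 + 32·5 + 35·1 + 39·4 = 534
E: 30·1 + 11·2 + 32·1 + 35·2 + 39·1 = 193
C: 30·3 + 11·4 + 32·2 + 35·3 + 39·5 = 498
B: 30·4 + 11·5 + 32·3 + 35·4 + 39·3 = 528
D has the highest Borda score (534).

D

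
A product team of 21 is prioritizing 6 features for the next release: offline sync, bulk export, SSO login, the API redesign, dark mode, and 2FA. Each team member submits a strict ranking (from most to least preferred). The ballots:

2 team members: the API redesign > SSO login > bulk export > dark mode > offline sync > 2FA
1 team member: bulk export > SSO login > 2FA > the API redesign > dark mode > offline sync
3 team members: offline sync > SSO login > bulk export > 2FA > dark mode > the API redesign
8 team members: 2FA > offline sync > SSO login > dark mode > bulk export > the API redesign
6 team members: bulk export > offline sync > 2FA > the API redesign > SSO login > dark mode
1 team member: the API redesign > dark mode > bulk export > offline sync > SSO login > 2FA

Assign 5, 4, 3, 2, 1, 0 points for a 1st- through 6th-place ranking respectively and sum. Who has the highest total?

offline sync: 2·1 + 1·0 + 3·5 + 8·4 + 6·4 + 1·2 = 75
bulk export: 2·3 + 1·5 + 3·3 + 8·1 + 6·5 + 1·3 = 61
SSO login: 2·4 + 1·4 + 3·4 + 8·3 + 6·1 + 1·1 = 55
the API redesign: 2·5 + 1·2 + 3·0 + 8·0 + 6·2 + 1·5 = 29
dark mode: 2·2 + 1·1 + 3·1 + 8·2 + 6·0 + 1·4 = 28
2FA: 2·0 + 1·3 + 3·2 + 8·5 + 6·3 + 1·0 = 67
offline sync has the highest Borda score (75).

offline sync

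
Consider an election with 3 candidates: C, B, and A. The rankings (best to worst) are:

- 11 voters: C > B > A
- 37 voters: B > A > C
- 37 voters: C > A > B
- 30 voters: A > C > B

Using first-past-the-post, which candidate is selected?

C

First-place votes: C 48, B 37, A 30.
C has the most first-place votes.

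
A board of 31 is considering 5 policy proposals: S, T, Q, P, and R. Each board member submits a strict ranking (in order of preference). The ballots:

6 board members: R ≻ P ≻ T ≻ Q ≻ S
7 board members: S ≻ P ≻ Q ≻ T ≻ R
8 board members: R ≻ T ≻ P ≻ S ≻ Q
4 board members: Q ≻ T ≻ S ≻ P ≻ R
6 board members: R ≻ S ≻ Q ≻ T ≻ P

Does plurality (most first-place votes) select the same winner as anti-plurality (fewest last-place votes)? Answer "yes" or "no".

no

Plurality — first-place votes: S 7, T 0, Q 4, P 0, R 20. Winner: R.
Anti-plurality — last-place votes: S 6, T 0, Q 8, P 6, R 11. Winner: T.
The two methods disagree.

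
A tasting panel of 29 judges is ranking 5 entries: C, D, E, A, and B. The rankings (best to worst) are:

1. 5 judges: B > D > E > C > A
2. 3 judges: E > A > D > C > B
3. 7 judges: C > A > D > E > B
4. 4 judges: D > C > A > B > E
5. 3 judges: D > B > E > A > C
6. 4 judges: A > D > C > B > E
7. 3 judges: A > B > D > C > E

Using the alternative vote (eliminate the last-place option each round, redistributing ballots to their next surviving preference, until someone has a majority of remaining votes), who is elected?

A

Round 1: C 7, D 7, E 3, A 7, B 5. Eliminate E.
Round 2: C 7, D 7, A 10, B 5. Eliminate B.
Round 3: C 7, D 12, A 10. Eliminate C.
Round 4: D 12, A 17. A has a majority.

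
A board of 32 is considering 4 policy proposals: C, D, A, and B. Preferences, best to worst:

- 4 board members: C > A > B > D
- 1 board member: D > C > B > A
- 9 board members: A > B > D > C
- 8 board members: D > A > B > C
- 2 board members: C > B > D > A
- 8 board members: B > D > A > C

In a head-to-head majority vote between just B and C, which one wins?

Voters preferring B to C: 25; preferring C to B: 7.
B wins the head-to-head.

B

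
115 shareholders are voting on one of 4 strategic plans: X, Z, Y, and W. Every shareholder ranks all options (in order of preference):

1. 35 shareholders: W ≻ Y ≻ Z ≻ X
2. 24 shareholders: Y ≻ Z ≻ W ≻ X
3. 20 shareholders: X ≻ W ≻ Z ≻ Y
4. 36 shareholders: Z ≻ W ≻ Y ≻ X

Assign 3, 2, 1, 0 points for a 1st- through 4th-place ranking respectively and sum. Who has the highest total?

X: 35·0 + 24·0 + 20·3 + 36·0 = 60
Z: 35·1 + 24·2 + 20·1 + 36·3 = 211
Y: 35·2 + 24·3 + 20·0 + 36·1 = 178
W: 35·3 + 24·1 + 20·2 + 36·2 = 241
W has the highest Borda score (241).

W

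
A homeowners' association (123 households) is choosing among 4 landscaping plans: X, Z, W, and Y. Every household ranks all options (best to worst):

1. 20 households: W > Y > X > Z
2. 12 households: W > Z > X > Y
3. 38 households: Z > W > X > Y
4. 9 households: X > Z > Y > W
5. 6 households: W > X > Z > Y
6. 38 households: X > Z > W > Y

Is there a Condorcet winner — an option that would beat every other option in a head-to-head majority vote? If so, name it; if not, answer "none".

Checking pairwise contests:
W beats X 76–47.
X beats Z 73–50.
Z beats W 85–38.
X beats Y 103–20.
Every option loses at least one head-to-head, so there is no Condorcet winner.

none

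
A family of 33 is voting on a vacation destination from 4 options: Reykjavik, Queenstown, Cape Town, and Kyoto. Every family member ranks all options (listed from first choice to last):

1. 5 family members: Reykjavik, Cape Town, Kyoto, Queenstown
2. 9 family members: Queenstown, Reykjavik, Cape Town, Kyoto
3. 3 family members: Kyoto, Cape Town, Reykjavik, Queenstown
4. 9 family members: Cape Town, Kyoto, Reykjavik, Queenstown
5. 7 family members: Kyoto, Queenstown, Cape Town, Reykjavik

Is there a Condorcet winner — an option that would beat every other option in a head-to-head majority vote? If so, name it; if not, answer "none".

Cape Town

Cape Town vs Reykjavik: 19–14 for Cape Town.
Cape Town vs Queenstown: 17–16 for Cape Town.
Cape Town vs Kyoto: 23–10 for Cape Town.
Cape Town beats every other option head-to-head.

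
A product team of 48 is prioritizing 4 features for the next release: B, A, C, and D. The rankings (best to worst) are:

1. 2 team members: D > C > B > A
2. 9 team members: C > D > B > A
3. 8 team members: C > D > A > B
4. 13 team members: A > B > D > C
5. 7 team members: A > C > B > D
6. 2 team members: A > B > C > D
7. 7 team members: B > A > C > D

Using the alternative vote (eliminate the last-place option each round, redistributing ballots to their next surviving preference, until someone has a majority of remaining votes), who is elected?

Round 1: B 7, A 22, C 17, D 2. Eliminate D.
Round 2: B 7, A 22, C 19. Eliminate B.
Round 3: A 29, C 19. A has a majority.

A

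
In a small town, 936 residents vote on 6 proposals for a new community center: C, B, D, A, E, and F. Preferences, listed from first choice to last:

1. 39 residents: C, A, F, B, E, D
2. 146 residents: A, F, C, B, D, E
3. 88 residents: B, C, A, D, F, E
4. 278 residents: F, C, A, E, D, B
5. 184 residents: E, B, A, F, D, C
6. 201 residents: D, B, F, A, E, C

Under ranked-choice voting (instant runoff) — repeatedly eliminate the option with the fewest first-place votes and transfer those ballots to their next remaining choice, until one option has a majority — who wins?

Round 1: C 39, B 88, D 201, A 146, E 184, F 278. Eliminate C.
Round 2: B 88, D 201, A 185, E 184, F 278. Eliminate B.
Round 3: D 201, A 273, E 184, F 278. Eliminate E.
Round 4: D 201, A 457, F 278. Eliminate D.
Round 5: A 457, F 479. F has a majority.

F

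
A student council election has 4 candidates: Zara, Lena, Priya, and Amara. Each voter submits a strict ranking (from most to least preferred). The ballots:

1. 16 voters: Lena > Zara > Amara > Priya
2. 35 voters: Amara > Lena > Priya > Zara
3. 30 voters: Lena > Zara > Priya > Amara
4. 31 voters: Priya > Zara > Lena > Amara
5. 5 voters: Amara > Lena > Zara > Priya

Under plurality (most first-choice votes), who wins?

First-place votes: Zara 0, Lena 46, Priya 31, Amara 40.
Lena has the most first-place votes.

Lena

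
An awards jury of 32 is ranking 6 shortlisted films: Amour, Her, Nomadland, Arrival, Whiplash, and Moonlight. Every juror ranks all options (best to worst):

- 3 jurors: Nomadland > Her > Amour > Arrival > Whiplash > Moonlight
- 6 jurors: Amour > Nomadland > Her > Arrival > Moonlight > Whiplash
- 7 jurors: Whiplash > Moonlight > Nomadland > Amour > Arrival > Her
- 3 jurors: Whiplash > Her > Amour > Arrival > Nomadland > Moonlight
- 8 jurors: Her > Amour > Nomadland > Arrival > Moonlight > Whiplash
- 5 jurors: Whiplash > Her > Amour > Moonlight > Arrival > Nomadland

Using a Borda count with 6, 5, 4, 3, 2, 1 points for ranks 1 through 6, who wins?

Amour

Amour: 3·4 + 6·6 + 7·3 + 3·4 + 8·5 + 5·4 = 141
Her: 3·5 + 6·4 + 7·1 + 3·5 + 8·6 + 5·5 = 134
Nomadland: 3·6 + 6·5 + 7·4 + 3·2 + 8·4 + 5·1 = 119
Arrival: 3·3 + 6·3 + 7·2 + 3·3 + 8·3 + 5·2 = 84
Whiplash: 3·2 + 6·1 + 7·6 + 3·6 + 8·1 + 5·6 = 110
Moonlight: 3·1 + 6·2 + 7·5 + 3·1 + 8·2 + 5·3 = 84
Amour has the highest Borda score (141).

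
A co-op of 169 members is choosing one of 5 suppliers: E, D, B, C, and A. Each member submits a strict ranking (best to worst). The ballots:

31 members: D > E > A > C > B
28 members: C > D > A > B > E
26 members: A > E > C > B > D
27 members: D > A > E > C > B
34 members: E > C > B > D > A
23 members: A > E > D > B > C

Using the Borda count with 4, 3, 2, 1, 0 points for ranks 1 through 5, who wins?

E

E: 31·3 + 28·0 + 26·3 + 27·2 + 34·4 + 23·3 = 430
D: 31·4 + 28·3 + 26·0 + 27·4 + 34·1 + 23·2 = 396
B: 31·0 + 28·1 + 26·1 + 27·0 + 34·2 + 23·1 = 145
C: 31·1 + 28·4 + 26·2 + 27·1 + 34·3 + 23·0 = 324
A: 31·2 + 28·2 + 26·4 + 27·3 + 34·0 + 23·4 = 395
E has the highest Borda score (430).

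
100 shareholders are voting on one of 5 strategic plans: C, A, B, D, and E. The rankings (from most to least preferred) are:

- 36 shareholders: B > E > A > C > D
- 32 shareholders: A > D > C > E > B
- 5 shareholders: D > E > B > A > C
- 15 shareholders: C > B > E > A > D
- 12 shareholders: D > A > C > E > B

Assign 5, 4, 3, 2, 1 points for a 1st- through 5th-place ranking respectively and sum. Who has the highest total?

A

C: 36·2 + 32·3 + 5·1 + 15·5 + 12·3 = 284
A: 36·3 + 32·5 + 5·2 + 15·2 + 12·4 = 356
B: 36·5 + 32·1 + 5·3 + 15·4 + 12·1 = 299
D: 36·1 + 32·4 + 5·5 + 15·1 + 12·5 = 264
E: 36·4 + 32·2 + 5·4 + 15·3 + 12·2 = 297
A has the highest Borda score (356).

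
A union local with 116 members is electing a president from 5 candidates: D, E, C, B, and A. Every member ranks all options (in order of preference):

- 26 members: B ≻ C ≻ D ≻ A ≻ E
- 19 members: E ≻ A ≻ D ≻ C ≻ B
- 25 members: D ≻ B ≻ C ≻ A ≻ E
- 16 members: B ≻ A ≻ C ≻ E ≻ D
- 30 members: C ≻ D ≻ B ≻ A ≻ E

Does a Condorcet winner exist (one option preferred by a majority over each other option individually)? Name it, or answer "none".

none

Checking pairwise contests:
C beats D 72–44.
D beats E 81–35.
B beats C 67–49.
D beats B 74–42.
D beats A 81–35.
Every option loses at least one head-to-head, so there is no Condorcet winner.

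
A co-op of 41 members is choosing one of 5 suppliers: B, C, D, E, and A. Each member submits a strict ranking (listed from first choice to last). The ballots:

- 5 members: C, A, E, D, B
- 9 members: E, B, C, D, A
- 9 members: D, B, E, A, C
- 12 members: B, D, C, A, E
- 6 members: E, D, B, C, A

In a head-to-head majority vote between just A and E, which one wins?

E

Voters preferring A to E: 17; preferring E to A: 24.
E wins the head-to-head.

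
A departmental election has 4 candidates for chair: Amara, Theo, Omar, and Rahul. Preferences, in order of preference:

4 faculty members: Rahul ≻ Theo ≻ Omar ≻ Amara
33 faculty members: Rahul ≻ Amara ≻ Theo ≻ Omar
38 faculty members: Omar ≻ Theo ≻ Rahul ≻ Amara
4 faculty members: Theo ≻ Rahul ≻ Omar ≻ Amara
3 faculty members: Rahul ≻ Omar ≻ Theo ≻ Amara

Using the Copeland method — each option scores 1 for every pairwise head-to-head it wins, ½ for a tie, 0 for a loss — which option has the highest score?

Amara: loses to Theo, Omar, and Rahul → score 0.
Theo: beats Amara and Rahul; ties Omar → score 2.5.
Omar: beats Amara; ties Theo; loses to Rahul → score 1.5.
Rahul: beats Amara and Omar; loses to Theo → score 2.
Theo has the best pairwise record.

Theo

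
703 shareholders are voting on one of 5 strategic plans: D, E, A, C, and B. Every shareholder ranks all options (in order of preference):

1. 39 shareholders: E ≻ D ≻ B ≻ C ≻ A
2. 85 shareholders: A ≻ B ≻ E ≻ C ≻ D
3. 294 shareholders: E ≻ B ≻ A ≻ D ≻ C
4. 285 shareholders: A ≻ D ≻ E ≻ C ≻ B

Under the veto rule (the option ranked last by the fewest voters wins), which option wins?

Last-place votes: D 85, E 0, A 39, C 294, B 285.
E is ranked last by the fewest voters, so E wins.

E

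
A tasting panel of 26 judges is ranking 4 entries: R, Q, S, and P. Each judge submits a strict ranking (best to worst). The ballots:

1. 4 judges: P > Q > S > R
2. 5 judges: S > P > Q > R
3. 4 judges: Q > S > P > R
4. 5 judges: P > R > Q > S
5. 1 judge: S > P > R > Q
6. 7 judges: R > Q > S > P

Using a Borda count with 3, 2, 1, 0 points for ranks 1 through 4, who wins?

R: 4·0 + 5·0 + 4·0 + 5·2 + 1·1 + 7·3 = 32
Q: 4·2 + 5·1 + 4·3 + 5·1 + 1·0 + 7·2 = 44
S: 4·1 + 5·3 + 4·2 + 5·0 + 1·3 + 7·1 = 37
P: 4·3 + 5·2 + 4·1 + 5·3 + 1·2 + 7·0 = 43
Q has the highest Borda score (44).

Q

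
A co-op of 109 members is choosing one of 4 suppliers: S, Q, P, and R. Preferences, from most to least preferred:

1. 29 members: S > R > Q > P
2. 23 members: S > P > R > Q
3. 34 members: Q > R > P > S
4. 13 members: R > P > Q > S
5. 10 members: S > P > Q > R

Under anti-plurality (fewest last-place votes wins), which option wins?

Last-place votes: S 47, Q 23, P 29, R 10.
R is ranked last by the fewest voters, so R wins.

R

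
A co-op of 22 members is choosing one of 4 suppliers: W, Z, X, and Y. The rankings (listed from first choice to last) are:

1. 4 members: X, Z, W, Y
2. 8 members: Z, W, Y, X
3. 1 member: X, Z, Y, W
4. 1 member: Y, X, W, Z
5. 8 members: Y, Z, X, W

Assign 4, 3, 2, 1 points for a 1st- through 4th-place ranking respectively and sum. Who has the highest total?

W: 4·2 + 8·3 + 1·1 + 1·2 + 8·1 = 43
Z: 4·3 + 8·4 + 1·3 + 1·1 + 8·3 = 72
X: 4·4 + 8·1 + 1·4 + 1·3 + 8·2 = 47
Y: 4·1 + 8·2 + 1·2 + 1·4 + 8·4 = 58
Z has the highest Borda score (72).

Z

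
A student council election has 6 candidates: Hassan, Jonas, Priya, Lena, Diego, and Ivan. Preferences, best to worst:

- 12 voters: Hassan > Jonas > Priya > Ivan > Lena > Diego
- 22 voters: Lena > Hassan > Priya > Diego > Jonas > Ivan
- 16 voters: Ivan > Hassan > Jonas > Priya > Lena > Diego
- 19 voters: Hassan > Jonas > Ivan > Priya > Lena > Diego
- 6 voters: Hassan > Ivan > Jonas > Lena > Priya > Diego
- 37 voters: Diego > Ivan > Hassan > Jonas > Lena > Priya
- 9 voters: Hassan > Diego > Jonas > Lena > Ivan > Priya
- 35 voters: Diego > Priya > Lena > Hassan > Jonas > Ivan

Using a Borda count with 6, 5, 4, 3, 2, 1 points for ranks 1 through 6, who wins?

Hassan

Hassan: 12·6 + 22·5 + 16·5 + 19·6 + 6·6 + 37·4 + 9·6 + 35·3 = 719
Jonas: 12·5 + 22·2 + 16·4 + 19·5 + 6·4 + 37·3 + 9·4 + 35·2 = 504
Priya: 12·4 + 22·4 + 16·3 + 19·3 + 6·2 + 37·1 + 9·1 + 35·5 = 474
Lena: 12·2 + 22·6 + 16·2 + 19·2 + 6·3 + 37·2 + 9·3 + 35·4 = 485
Diego: 12·1 + 22·3 + 16·1 + 19·1 + 6·1 + 37·6 + 9·5 + 35·6 = 596
Ivan: 12·3 + 22·1 + 16·6 + 19·4 + 6·5 + 37·5 + 9·2 + 35·1 = 498
Hassan has the highest Borda score (719).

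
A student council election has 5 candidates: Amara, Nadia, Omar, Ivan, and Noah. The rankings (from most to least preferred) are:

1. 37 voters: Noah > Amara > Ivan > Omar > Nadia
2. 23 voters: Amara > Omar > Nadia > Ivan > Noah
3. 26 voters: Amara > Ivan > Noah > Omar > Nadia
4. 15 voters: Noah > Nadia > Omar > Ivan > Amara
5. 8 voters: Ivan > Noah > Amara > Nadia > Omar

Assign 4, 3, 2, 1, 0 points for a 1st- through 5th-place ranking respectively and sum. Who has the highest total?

Amara: 37·3 + 23·4 + 26·4 + 15·0 + 8·2 = 323
Nadia: 37·0 + 23·2 + 26·0 + 15·3 + 8·1 = 99
Omar: 37·1 + 23·3 + 26·1 + 15·2 + 8·0 = 162
Ivan: 37·2 + 23·1 + 26·3 + 15·1 + 8·4 = 222
Noah: 37·4 + 23·0 + 26·2 + 15·4 + 8·3 = 284
Amara has the highest Borda score (323).

Amara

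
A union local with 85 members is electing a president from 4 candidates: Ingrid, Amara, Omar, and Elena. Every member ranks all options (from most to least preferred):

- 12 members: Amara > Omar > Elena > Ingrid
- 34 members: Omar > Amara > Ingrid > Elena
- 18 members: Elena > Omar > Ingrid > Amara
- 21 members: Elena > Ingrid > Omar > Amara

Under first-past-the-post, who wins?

Elena

First-place votes: Ingrid 0, Amara 12, Omar 34, Elena 39.
Elena has the most first-place votes.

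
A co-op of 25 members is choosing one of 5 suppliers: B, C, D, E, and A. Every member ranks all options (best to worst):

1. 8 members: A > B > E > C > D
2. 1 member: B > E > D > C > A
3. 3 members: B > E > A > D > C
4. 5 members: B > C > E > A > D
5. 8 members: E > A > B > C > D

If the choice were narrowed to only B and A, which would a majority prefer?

A

Voters preferring B to A: 9; preferring A to B: 16.
A wins the head-to-head.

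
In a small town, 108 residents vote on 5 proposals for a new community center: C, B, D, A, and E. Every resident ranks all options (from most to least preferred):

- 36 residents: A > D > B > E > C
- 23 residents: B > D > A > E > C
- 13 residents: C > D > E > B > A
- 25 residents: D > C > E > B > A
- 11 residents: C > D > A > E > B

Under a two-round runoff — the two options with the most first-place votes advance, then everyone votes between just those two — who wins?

D

Round 1 first-place votes: C 24, B 23, D 25, A 36, E 0.
A and D advance.
Runoff: A is preferred to D by 36 voters; D by 72.
D wins the runoff.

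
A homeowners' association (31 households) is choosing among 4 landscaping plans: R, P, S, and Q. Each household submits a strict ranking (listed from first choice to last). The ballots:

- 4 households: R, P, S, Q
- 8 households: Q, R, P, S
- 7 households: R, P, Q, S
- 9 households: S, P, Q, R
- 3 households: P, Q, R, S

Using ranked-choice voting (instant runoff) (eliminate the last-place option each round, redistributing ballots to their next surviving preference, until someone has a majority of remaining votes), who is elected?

Q

Round 1: R 11, P 3, S 9, Q 8. Eliminate P.
Round 2: R 11, S 9, Q 11. Eliminate S.
Round 3: R 11, Q 20. Q has a majority.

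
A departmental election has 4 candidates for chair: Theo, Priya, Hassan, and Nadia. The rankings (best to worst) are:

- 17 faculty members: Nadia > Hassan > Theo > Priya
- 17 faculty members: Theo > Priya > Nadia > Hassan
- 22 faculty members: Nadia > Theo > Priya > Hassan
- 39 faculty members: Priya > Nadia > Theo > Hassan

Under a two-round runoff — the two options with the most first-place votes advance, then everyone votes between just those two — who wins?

Priya

Round 1 first-place votes: Theo 17, Priya 39, Hassan 0, Nadia 39.
Nadia and Priya advance.
Runoff: Nadia is preferred to Priya by 39 voters; Priya by 56.
Priya wins the runoff.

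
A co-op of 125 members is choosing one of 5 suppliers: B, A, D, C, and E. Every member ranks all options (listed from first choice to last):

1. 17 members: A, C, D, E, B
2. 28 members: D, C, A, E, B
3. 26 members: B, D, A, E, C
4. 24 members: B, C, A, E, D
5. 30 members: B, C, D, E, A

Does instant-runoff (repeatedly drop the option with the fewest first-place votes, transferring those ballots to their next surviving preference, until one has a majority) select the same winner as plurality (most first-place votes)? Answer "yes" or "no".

Instant-runoff — R1 B 80, A 17, D 28, C 0, E 0 (B winner). Winner: B.
Plurality — first-place votes: B 80, A 17, D 28, C 0, E 0. Winner: B.
The two methods agree.

yes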